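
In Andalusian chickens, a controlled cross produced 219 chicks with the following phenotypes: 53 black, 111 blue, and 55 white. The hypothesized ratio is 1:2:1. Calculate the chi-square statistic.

Expected counts for N = 219 under a 1:2:1 ratio (total parts = 4):
  black: 219 × 1/4 = 54.75
  blue: 219 × 2/4 = 109.5
  white: 219 × 1/4 = 54.75
χ² = Σ (O − E)² / E
  black: (53 − 54.75)² / 54.75 = 0.0559
  blue: (111 − 109.5)² / 109.5 = 0.0205
  white: (55 − 54.75)² / 54.75 = 0.0011
χ² = 0.0559 + 0.0205 + 0.0011 = 0.0775 ≈ 0.078

0.078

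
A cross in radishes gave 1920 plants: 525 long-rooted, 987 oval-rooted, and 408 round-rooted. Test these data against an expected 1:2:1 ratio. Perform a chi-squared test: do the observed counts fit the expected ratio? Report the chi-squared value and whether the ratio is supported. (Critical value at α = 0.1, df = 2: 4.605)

The 1:2:1 ratio has 4 parts, so with N = 1920 the expected counts are:
  long-rooted: 1920 × 1/4 = 480
  oval-rooted: 1920 × 2/4 = 960
  round-rooted: 1920 × 1/4 = 480
χ² = Σ (O − E)² / E
  long-rooted: (525 − 480)² / 480 = 4.2188
  oval-rooted: (987 − 960)² / 960 = 0.7594
  round-rooted: (408 − 480)² / 480 = 10.8000
χ² = 4.2188 + 0.7594 + 10.8000 = 15.7782 ≈ 15.778
Degrees of freedom = 3 − 1 = 2; critical value at α = 0.1 is 4.605.
Since 15.778 > 4.605, we reject the null hypothesis — the data do not fit the 1:2:1 ratio.

15.778; not consistent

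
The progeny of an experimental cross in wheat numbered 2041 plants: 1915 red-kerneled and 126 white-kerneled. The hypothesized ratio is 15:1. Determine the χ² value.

0.020

The 15:1 ratio has 16 parts, so with N = 2041 the expected counts are:
  red-kerneled: 2041 × 15/16 = 1913.4375
  white-kerneled: 2041 × 1/16 = 127.5625
χ² = Σ (O − E)² / E
  red-kerneled: (1915 − 1913.4375)² / 1913.4375 = 0.0013
  white-kerneled: (126 − 127.5625)² / 127.5625 = 0.0191
χ² = 0.0013 + 0.0191 = 0.0204 ≈ 0.020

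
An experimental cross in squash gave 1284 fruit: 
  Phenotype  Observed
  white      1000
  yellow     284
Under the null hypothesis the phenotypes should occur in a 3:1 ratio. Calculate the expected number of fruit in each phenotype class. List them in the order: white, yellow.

963, 321

Under the 3:1 hypothesis (Σ ratio = 4, N = 1284):
  white: 1284 × 3/4 = 963
  yellow: 1284 × 1/4 = 321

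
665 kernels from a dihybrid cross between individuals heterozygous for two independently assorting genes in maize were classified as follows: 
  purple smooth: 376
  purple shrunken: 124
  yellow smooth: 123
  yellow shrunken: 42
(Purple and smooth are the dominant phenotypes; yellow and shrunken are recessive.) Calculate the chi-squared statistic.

A dihybrid F₂ with independent assortment and complete dominance at both loci gives a 9:3:3:1 phenotypic ratio.
The 9:3:3:1 ratio has 16 parts, so with N = 665 the expected counts are:
  purple smooth: 665 × 9/16 = 374.0625
  purple shrunken: 665 × 3/16 = 124.6875
  yellow smooth: 665 × 3/16 = 124.6875
  yellow shrunken: 665 × 1/16 = 41.5625
χ² = Σ (O − E)² / E
  purple smooth: (376 − 374.0625)² / 374.0625 = 0.0100
  purple shrunken: (124 − 124.6875)² / 124.6875 = 0.0038
  yellow smooth: (123 − 124.6875)² / 124.6875 = 0.0228
  yellow shrunken: (42 − 41.5625)² / 41.5625 = 0.0046
χ² = 0.0100 + 0.0038 + 0.0228 + 0.0046 = 0.0412 ≈ 0.041

0.041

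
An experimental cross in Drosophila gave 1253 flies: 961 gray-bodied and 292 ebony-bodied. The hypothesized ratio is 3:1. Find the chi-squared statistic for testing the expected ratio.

1.922

Total ratio parts = 4. Expected numbers out of 1253:
  gray-bodied: 1253 × 3/4 = 939.75
  ebony-bodied: 1253 × 1/4 = 313.25
χ² = Σ (O − E)² / E
  gray-bodied: (961 − 939.75)² / 939.75 = 0.4805
  ebony-bodied: (292 − 313.25)² / 313.25 = 1.4415
χ² = 0.4805 + 1.4415 = 1.922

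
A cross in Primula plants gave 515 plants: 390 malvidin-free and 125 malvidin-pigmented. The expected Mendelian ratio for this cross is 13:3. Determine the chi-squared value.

Expected counts for N = 515 under a 13:3 ratio (total parts = 16):
  malvidin-free: 515 × 13/16 = 418.4375
  malvidin-pigmented: 515 × 3/16 = 96.5625
χ² = Σ (O − E)² / E
  malvidin-free: (390 − 418.4375)² / 418.4375 = 1.9326
  malvidin-pigmented: (125 − 96.5625)² / 96.5625 = 8.3748
χ² = 1.9326 + 8.3748 = 10.3074 ≈ 10.307

10.307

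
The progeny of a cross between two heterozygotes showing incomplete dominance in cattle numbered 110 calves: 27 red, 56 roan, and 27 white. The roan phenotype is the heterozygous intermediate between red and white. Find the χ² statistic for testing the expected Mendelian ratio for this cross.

With incomplete dominance, a heterozygote × heterozygote cross gives a 1:2:1 phenotypic ratio.
Total ratio parts = 4. Expected numbers out of 110:
  red: 110 × 1/4 = 27.5
  roan: 110 × 2/4 = 55
  white: 110 × 1/4 = 27.5
χ² = Σ (O − E)² / E
  red: (27 − 27.5)² / 27.5 = 0.0091
  roan: (56 − 55)² / 55 = 0.0182
  white: (27 − 27.5)² / 27.5 = 0.0091
χ² = 0.0091 + 0.0182 + 0.0091 = 0.0364 ≈ 0.036

0.036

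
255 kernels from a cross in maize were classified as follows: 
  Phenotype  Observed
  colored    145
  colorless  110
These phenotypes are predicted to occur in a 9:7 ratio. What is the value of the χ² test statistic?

0.039

Total ratio parts = 16. Expected numbers out of 255:
  colored: 255 × 9/16 = 143.4375
  colorless: 255 × 7/16 = 111.5625
χ² = Σ (O − E)² / E
  colored: (145 − 143.4375)² / 143.4375 = 0.0170
  colorless: (110 − 111.5625)² / 111.5625 = 0.0219
χ² = 0.0170 + 0.0219 = 0.0389 ≈ 0.039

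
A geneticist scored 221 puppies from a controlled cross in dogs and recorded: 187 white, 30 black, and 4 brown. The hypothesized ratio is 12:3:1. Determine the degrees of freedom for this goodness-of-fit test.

A goodness-of-fit test with 3 phenotype classes has df = 3 − 1 = 2.

2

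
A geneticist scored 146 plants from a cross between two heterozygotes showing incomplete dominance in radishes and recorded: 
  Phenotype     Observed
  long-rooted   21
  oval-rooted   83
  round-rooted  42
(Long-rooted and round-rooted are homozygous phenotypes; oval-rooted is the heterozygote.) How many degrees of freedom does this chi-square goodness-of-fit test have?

With incomplete dominance, a heterozygote × heterozygote cross gives a 1:2:1 phenotypic ratio.
A goodness-of-fit test with 3 phenotype classes has df = 3 − 1 = 2.

2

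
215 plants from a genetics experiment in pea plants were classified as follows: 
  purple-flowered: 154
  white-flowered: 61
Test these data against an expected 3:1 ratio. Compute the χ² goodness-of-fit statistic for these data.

1.304

Under the 3:1 hypothesis (Σ ratio = 4, N = 215):
  purple-flowered: 215 × 3/4 = 161.25
  white-flowered: 215 × 1/4 = 53.75
χ² = Σ (O − E)² / E
  purple-flowered: (154 − 161.25)² / 161.25 = 0.3260
  white-flowered: (61 − 53.75)² / 53.75 = 0.9779
χ² = 0.3260 + 0.9779 = 1.3039 ≈ 1.304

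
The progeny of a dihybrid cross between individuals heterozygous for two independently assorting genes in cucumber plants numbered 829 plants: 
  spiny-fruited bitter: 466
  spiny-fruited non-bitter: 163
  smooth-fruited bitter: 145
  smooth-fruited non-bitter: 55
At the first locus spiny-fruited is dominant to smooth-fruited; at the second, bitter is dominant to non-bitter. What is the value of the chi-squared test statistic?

A dihybrid F₂ with independent assortment and complete dominance at both loci gives a 9:3:3:1 phenotypic ratio.
The 9:3:3:1 ratio has 16 parts, so with N = 829 the expected counts are:
  spiny-fruited bitter: 829 × 9/16 = 466.3125
  spiny-fruited non-bitter: 829 × 3/16 = 155.4375
  smooth-fruited bitter: 829 × 3/16 = 155.4375
  smooth-fruited non-bitter: 829 × 1/16 = 51.8125
χ² = Σ (O − E)² / E
  spiny-fruited bitter: (466 − 466.3125)² / 466.3125 = 0.0002
  spiny-fruited non-bitter: (163 − 155.4375)² / 155.4375 = 0.3679
  smooth-fruited bitter: (145 − 155.4375)² / 155.4375 = 0.7009
  smooth-fruited non-bitter: (55 − 51.8125)² / 51.8125 = 0.1961
χ² = 0.0002 + 0.3679 + 0.7009 + 0.1961 = 1.2651 ≈ 1.265

1.265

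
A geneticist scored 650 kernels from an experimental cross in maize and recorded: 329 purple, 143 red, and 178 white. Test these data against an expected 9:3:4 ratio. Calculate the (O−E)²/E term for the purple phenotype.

3.669

The 9:3:4 ratio has 16 parts, so with N = 650 the expected counts are:
  purple: 650 × 9/16 = 365.625
  red: 650 × 3/16 = 121.875
  white: 650 × 4/16 = 162.5
Contribution of purple: (329 − 365.625)² / 365.625 = 3.6688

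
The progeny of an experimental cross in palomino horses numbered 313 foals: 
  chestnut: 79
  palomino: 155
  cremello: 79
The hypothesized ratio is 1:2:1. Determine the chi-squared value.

Under the 1:2:1 hypothesis (Σ ratio = 4, N = 313):
  chestnut: 313 × 1/4 = 78.25
  palomino: 313 × 2/4 = 156.5
  cremello: 313 × 1/4 = 78.25
χ² = Σ (O − E)² / E
  chestnut: (79 − 78.25)² / 78.25 = 0.0072
  palomino: (155 − 156.5)² / 156.5 = 0.0144
  cremello: (79 − 78.25)² / 78.25 = 0.0072
χ² = 0.0072 + 0.0144 + 0.0072 = 0.0288 ≈ 0.029

0.029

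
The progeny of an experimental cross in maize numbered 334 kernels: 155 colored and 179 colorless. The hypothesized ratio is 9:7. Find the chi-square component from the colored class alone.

Under the 9:7 hypothesis (Σ ratio = 16, N = 334):
  colored: 334 × 9/16 = 187.875
  colorless: 334 × 7/16 = 146.125
Contribution of colored: (155 − 187.875)² / 187.875 = 5.7526

5.753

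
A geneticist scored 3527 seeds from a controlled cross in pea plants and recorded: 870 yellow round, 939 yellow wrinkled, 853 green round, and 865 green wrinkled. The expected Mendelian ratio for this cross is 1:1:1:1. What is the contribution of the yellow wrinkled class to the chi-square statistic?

3.717

Total ratio parts = 4. Expected numbers out of 3527:
  yellow round: 3527 × 1/4 = 881.75
  yellow wrinkled: 3527 × 1/4 = 881.75
  green round: 3527 × 1/4 = 881.75
  green wrinkled: 3527 × 1/4 = 881.75
Contribution of yellow wrinkled: (939 − 881.75)² / 881.75 = 3.7171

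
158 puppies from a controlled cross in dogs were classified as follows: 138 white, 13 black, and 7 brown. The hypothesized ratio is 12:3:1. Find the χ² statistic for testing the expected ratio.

13.376

Under the 12:3:1 hypothesis (Σ ratio = 16, N = 158):
  white: 158 × 12/16 = 118.5
  black: 158 × 3/16 = 29.625
  brown: 158 × 1/16 = 9.875
χ² = Σ (O − E)² / E
  white: (138 − 118.5)² / 118.5 = 3.2089
  black: (13 − 29.625)² / 29.625 = 9.3296
  brown: (7 − 9.875)² / 9.875 = 0.8370
χ² = 3.2089 + 9.3296 + 0.8370 = 13.3755 ≈ 13.376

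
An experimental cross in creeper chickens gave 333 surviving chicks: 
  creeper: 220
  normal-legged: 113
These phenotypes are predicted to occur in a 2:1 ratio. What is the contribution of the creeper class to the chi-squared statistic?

Expected counts for N = 333 under a 2:1 ratio (total parts = 3):
  creeper: 333 × 2/3 = 222
  normal-legged: 333 × 1/3 = 111
Contribution of creeper: (220 − 222)² / 222 = 0.0180

0.018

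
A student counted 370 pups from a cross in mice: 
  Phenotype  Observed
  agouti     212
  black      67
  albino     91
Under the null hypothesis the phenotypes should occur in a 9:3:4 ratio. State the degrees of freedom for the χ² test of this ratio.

A goodness-of-fit test with 3 phenotype classes has df = 3 − 1 = 2.

2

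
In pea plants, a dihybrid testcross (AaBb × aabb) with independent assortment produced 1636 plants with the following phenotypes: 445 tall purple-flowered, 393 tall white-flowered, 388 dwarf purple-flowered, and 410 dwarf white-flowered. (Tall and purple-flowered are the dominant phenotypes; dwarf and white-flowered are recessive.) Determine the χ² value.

4.875

A dihybrid testcross with independent assortment gives a 1:1:1:1 ratio.
Under the 1:1:1:1 hypothesis (Σ ratio = 4, N = 1636):
  tall purple-flowered: 1636 × 1/4 = 409
  tall white-flowered: 1636 × 1/4 = 409
  dwarf purple-flowered: 1636 × 1/4 = 409
  dwarf white-flowered: 1636 × 1/4 = 409
χ² = Σ (O − E)² / E
  tall purple-flowered: (445 − 409)² / 409 = 3.1687
  tall white-flowered: (393 − 409)² / 409 = 0.6259
  dwarf purple-flowered: (388 − 409)² / 409 = 1.0782
  dwarf white-flowered: (410 − 409)² / 409 = 0.0024
χ² = 3.1687 + 0.6259 + 1.0782 + 0.0024 = 4.8752 ≈ 4.875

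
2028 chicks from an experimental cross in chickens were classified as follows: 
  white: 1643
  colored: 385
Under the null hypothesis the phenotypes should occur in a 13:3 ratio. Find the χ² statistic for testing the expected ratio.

0.073

Expected counts for N = 2028 under a 13:3 ratio (total parts = 16):
  white: 2028 × 13/16 = 1647.75
  colored: 2028 × 3/16 = 380.25
χ² = Σ (O − E)² / E
  white: (1643 − 1647.75)² / 1647.75 = 0.0137
  colored: (385 − 380.25)² / 380.25 = 0.0593
χ² = 0.0137 + 0.0593 = 0.073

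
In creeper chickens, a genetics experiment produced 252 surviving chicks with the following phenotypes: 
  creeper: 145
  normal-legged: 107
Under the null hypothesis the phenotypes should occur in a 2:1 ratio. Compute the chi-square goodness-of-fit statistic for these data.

9.446

Under the 2:1 hypothesis (Σ ratio = 3, N = 252):
  creeper: 252 × 2/3 = 168
  normal-legged: 252 × 1/3 = 84
χ² = Σ (O − E)² / E
  creeper: (145 − 168)² / 168 = 3.1488
  normal-legged: (107 − 84)² / 84 = 6.2976
χ² = 3.1488 + 6.2976 = 9.4464 ≈ 9.446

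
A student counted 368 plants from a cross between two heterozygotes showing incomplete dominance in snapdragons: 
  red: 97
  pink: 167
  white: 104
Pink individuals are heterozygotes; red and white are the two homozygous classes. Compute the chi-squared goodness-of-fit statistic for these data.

With incomplete dominance, a heterozygote × heterozygote cross gives a 1:2:1 phenotypic ratio.
The 1:2:1 ratio has 4 parts, so with N = 368 the expected counts are:
  red: 368 × 1/4 = 92
  pink: 368 × 2/4 = 184
  white: 368 × 1/4 = 92
χ² = Σ (O − E)² / E
  red: (97 − 92)² / 92 = 0.2717
  pink: (167 − 184)² / 184 = 1.5707
  white: (104 − 92)² / 92 = 1.5652
χ² = 0.2717 + 1.5707 + 1.5652 = 3.4076 ≈ 3.408

3.408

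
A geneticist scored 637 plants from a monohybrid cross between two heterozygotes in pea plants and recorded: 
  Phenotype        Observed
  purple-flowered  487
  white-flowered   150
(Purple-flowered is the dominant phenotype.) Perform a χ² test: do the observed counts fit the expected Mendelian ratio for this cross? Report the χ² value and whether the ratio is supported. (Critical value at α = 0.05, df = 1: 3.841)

For a monohybrid cross between heterozygotes with complete dominance, the expected phenotypic ratio is 3:1.
Under the 3:1 hypothesis (Σ ratio = 4, N = 637):
  purple-flowered: 637 × 3/4 = 477.75
  white-flowered: 637 × 1/4 = 159.25
χ² = Σ (O − E)² / E
  purple-flowered: (487 − 477.75)² / 477.75 = 0.1791
  white-flowered: (150 − 159.25)² / 159.25 = 0.5373
χ² = 0.1791 + 0.5373 = 0.7164 ≈ 0.716
Degrees of freedom = 2 − 1 = 1; critical value at α = 0.05 is 3.841.
Since 0.716 < 3.841, we fail to reject the null hypothesis — the data are consistent with the 3:1 ratio.

0.716; consistent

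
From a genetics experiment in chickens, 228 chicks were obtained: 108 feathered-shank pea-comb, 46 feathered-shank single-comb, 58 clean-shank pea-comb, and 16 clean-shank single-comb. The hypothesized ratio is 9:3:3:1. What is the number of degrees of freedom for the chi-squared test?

A goodness-of-fit test with 4 phenotype classes has df = 4 − 1 = 3.

3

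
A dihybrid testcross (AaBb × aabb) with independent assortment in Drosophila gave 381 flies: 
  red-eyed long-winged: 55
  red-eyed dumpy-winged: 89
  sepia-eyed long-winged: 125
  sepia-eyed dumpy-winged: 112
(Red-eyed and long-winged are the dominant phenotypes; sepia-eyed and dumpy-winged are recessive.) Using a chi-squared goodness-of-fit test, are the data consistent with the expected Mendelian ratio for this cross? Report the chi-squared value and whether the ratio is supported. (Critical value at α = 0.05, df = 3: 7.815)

29.656; not consistent

A dihybrid testcross with independent assortment gives a 1:1:1:1 ratio.
Total ratio parts = 4. Expected numbers out of 381:
  red-eyed long-winged: 381 × 1/4 = 95.25
  red-eyed dumpy-winged: 381 × 1/4 = 95.25
  sepia-eyed long-winged: 381 × 1/4 = 95.25
  sepia-eyed dumpy-winged: 381 × 1/4 = 95.25
χ² = Σ (O − E)² / E
  red-eyed long-winged: (55 − 95.25)² / 95.25 = 17.0085
  red-eyed dumpy-winged: (89 − 95.25)² / 95.25 = 0.4101
  sepia-eyed long-winged: (125 − 95.25)² / 95.25 = 9.2920
  sepia-eyed dumpy-winged: (112 − 95.25)² / 95.25 = 2.9455
χ² = 17.0085 + 0.4101 + 9.2920 + 2.9455 = 29.6561 ≈ 29.656
Degrees of freedom = 4 − 1 = 3; critical value at α = 0.05 is 7.815.
Since 29.656 > 7.815, we reject the null hypothesis — the data do not fit the 1:1:1:1 ratio.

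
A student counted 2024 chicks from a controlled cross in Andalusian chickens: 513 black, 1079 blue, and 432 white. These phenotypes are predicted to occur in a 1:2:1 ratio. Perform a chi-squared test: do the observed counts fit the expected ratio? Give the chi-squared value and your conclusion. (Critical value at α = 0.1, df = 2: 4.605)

15.355; not consistent

Under the 1:2:1 hypothesis (Σ ratio = 4, N = 2024):
  black: 2024 × 1/4 = 506
  blue: 2024 × 2/4 = 1012
  white: 2024 × 1/4 = 506
χ² = Σ (O − E)² / E
  black: (513 − 506)² / 506 = 0.0968
  blue: (1079 − 1012)² / 1012 = 4.4358
  white: (432 − 506)² / 506 = 10.8221
χ² = 0.0968 + 4.4358 + 10.8221 = 15.3547 ≈ 15.355
Degrees of freedom = 3 − 1 = 2; critical value at α = 0.1 is 4.605.
Since 15.355 > 4.605, we reject the null hypothesis — the data do not fit the 1:2:1 ratio.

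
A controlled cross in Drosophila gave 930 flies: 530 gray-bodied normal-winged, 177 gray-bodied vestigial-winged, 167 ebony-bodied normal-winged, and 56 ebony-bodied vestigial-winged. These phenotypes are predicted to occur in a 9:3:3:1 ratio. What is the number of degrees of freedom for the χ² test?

A goodness-of-fit test with 4 phenotype classes has df = 4 − 1 = 3.

3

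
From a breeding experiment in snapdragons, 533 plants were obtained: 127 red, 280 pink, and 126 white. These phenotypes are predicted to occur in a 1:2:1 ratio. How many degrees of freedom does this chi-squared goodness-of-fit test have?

2

A goodness-of-fit test with 3 phenotype classes has df = 3 − 1 = 2.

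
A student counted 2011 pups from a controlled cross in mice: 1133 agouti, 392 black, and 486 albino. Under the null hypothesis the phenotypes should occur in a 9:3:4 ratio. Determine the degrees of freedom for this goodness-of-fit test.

2

A goodness-of-fit test with 3 phenotype classes has df = 3 − 1 = 2.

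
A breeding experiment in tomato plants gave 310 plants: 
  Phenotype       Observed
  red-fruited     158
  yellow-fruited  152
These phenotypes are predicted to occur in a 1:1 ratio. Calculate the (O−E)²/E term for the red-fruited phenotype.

0.058

Under the 1:1 hypothesis (Σ ratio = 2, N = 310):
  red-fruited: 310 × 1/2 = 155
  yellow-fruited: 310 × 1/2 = 155
Contribution of red-fruited: (158 − 155)² / 155 = 0.0581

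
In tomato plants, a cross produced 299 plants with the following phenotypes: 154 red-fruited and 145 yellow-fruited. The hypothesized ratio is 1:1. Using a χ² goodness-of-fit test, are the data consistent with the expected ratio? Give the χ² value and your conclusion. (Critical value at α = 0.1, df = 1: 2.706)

Expected counts for N = 299 under a 1:1 ratio (total parts = 2):
  red-fruited: 299 × 1/2 = 149.5
  yellow-fruited: 299 × 1/2 = 149.5
χ² = Σ (O − E)² / E
  red-fruited: (154 − 149.5)² / 149.5 = 0.1355
  yellow-fruited: (145 − 149.5)² / 149.5 = 0.1355
χ² = 0.1355 + 0.1355 = 0.271
Degrees of freedom = 2 − 1 = 1; critical value at α = 0.1 is 2.706.
Since 0.271 < 2.706, we fail to reject the null hypothesis — the data are consistent with the 1:1 ratio.

0.271; consistent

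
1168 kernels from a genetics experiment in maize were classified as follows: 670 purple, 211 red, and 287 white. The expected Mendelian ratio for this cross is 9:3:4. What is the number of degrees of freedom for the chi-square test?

A goodness-of-fit test with 3 phenotype classes has df = 3 − 1 = 2.

2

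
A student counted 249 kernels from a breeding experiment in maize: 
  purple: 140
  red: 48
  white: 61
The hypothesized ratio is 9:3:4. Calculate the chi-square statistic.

The 9:3:4 ratio has 16 parts, so with N = 249 the expected counts are:
  purple: 249 × 9/16 = 140.0625
  red: 249 × 3/16 = 46.6875
  white: 249 × 4/16 = 62.25
χ² = Σ (O − E)² / E
  purple: (140 − 140.0625)² / 140.0625 = 0.0000
  red: (48 − 46.6875)² / 46.6875 = 0.0369
  white: (61 − 62.25)² / 62.25 = 0.0251
χ² = 0.0000 + 0.0369 + 0.0251 = 0.062

0.062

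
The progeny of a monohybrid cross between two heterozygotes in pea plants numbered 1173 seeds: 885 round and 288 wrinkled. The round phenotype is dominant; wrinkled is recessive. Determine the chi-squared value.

0.125

For a monohybrid cross between heterozygotes with complete dominance, the expected phenotypic ratio is 3:1.
The 3:1 ratio has 4 parts, so with N = 1173 the expected counts are:
  round: 1173 × 3/4 = 879.75
  wrinkled: 1173 × 1/4 = 293.25
χ² = Σ (O − E)² / E
  round: (885 − 879.75)² / 879.75 = 0.0313
  wrinkled: (288 − 293.25)² / 293.25 = 0.0940
χ² = 0.0313 + 0.0940 = 0.1253 ≈ 0.125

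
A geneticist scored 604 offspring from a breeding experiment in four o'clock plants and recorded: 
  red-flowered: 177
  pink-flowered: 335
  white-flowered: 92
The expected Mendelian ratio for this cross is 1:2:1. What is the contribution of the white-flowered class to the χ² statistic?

Total ratio parts = 4. Expected numbers out of 604:
  red-flowered: 604 × 1/4 = 151
  pink-flowered: 604 × 2/4 = 302
  white-flowered: 604 × 1/4 = 151
Contribution of white-flowered: (92 − 151)² / 151 = 23.0530

23.053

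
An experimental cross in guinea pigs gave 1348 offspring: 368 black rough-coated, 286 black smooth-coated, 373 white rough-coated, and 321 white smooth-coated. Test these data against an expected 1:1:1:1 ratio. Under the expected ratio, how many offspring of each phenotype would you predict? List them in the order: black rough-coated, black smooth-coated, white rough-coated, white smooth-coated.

Total ratio parts = 4. Expected numbers out of 1348:
  black rough-coated: 1348 × 1/4 = 337
  black smooth-coated: 1348 × 1/4 = 337
  white rough-coated: 1348 × 1/4 = 337
  white smooth-coated: 1348 × 1/4 = 337

337, 337, 337, 337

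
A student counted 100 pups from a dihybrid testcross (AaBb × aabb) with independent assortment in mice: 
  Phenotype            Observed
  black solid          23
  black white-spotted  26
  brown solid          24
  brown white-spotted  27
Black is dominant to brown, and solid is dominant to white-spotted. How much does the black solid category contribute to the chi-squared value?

A dihybrid testcross with independent assortment gives a 1:1:1:1 ratio.
Expected counts for N = 100 under a 1:1:1:1 ratio (total parts = 4):
  black solid: 100 × 1/4 = 25
  black white-spotted: 100 × 1/4 = 25
  brown solid: 100 × 1/4 = 25
  brown white-spotted: 100 × 1/4 = 25
Contribution of black solid: (23 − 25)² / 25 = 0.1600

0.160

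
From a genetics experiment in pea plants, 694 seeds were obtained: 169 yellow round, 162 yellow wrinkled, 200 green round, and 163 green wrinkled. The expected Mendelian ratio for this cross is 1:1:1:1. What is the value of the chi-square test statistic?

The 1:1:1:1 ratio has 4 parts, so with N = 694 the expected counts are:
  yellow round: 694 × 1/4 = 173.5
  yellow wrinkled: 694 × 1/4 = 173.5
  green round: 694 × 1/4 = 173.5
  green wrinkled: 694 × 1/4 = 173.5
χ² = Σ (O − E)² / E
  yellow round: (169 − 173.5)² / 173.5 = 0.1167
  yellow wrinkled: (162 − 173.5)² / 173.5 = 0.7622
  green round: (200 − 173.5)² / 173.5 = 4.0476
  green wrinkled: (163 − 173.5)² / 173.5 = 0.6354
χ² = 0.1167 + 0.7622 + 4.0476 + 0.6354 = 5.5619 ≈ 5.562

5.562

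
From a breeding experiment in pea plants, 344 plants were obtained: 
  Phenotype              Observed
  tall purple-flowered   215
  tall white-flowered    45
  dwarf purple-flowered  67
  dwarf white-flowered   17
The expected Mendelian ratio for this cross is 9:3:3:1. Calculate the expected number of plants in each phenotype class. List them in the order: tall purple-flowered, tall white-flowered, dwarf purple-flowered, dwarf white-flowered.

193.5, 64.5, 64.5, 21.5

The 9:3:3:1 ratio has 16 parts, so with N = 344 the expected counts are:
  tall purple-flowered: 344 × 9/16 = 193.5
  tall white-flowered: 344 × 3/16 = 64.5
  dwarf purple-flowered: 344 × 3/16 = 64.5
  dwarf white-flowered: 344 × 1/16 = 21.5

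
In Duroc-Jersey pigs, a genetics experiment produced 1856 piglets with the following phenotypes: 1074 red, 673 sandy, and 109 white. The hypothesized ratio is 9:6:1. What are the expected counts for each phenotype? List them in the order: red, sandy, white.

Under the 9:6:1 hypothesis (Σ ratio = 16, N = 1856):
  red: 1856 × 9/16 = 1044
  sandy: 1856 × 6/16 = 696
  white: 1856 × 1/16 = 116

1044, 696, 116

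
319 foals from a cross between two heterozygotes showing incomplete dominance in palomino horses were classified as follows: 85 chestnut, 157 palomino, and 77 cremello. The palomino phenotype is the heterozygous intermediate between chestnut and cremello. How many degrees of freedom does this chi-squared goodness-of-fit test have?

2

With incomplete dominance, a heterozygote × heterozygote cross gives a 1:2:1 phenotypic ratio.
A goodness-of-fit test with 3 phenotype classes has df = 3 − 1 = 2.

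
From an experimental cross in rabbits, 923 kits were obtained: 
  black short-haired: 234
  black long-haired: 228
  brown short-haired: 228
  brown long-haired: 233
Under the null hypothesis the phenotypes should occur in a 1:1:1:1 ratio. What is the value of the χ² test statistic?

0.133

The 1:1:1:1 ratio has 4 parts, so with N = 923 the expected counts are:
  black short-haired: 923 × 1/4 = 230.75
  black long-haired: 923 × 1/4 = 230.75
  brown short-haired: 923 × 1/4 = 230.75
  brown long-haired: 923 × 1/4 = 230.75
χ² = Σ (O − E)² / E
  black short-haired: (234 − 230.75)² / 230.75 = 0.0458
  black long-haired: (228 − 230.75)² / 230.75 = 0.0328
  brown short-haired: (228 − 230.75)² / 230.75 = 0.0328
  brown long-haired: (233 − 230.75)² / 230.75 = 0.0219
χ² = 0.0458 + 0.0328 + 0.0328 + 0.0219 = 0.1333 ≈ 0.133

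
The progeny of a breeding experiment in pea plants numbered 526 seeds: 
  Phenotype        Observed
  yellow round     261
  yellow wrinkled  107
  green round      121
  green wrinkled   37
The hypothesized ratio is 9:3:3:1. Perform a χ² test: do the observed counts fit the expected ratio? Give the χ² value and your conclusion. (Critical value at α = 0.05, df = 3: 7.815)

Total ratio parts = 16. Expected numbers out of 526:
  yellow round: 526 × 9/16 = 295.875
  yellow wrinkled: 526 × 3/16 = 98.625
  green round: 526 × 3/16 = 98.625
  green wrinkled: 526 × 1/16 = 32.875
χ² = Σ (O − E)² / E
  yellow round: (261 − 295.875)² / 295.875 = 4.1107
  yellow wrinkled: (107 − 98.625)² / 98.625 = 0.7112
  green round: (121 − 98.625)² / 98.625 = 5.0762
  green wrinkled: (37 − 32.875)² / 32.875 = 0.5176
χ² = 4.1107 + 0.7112 + 5.0762 + 0.5176 = 10.4157 ≈ 10.416
Degrees of freedom = 4 − 1 = 3; critical value at α = 0.05 is 7.815.
Since 10.416 > 7.815, we reject the null hypothesis — the data do not fit the 9:3:3:1 ratio.

10.416; not consistent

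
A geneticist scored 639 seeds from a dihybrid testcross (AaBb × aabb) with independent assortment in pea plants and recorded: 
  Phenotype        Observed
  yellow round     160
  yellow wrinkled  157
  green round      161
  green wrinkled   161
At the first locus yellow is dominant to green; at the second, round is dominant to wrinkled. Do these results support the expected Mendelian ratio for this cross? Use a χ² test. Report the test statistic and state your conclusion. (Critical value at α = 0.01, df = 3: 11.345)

A dihybrid testcross with independent assortment gives a 1:1:1:1 ratio.
Total ratio parts = 4. Expected numbers out of 639:
  yellow round: 639 × 1/4 = 159.75
  yellow wrinkled: 639 × 1/4 = 159.75
  green round: 639 × 1/4 = 159.75
  green wrinkled: 639 × 1/4 = 159.75
χ² = Σ (O − E)² / E
  yellow round: (160 − 159.75)² / 159.75 = 0.0004
  yellow wrinkled: (157 − 159.75)² / 159.75 = 0.0473
  green round: (161 − 159.75)² / 159.75 = 0.0098
  green wrinkled: (161 − 159.75)² / 159.75 = 0.0098
χ² = 0.0004 + 0.0473 + 0.0098 + 0.0098 = 0.0673 ≈ 0.067
Degrees of freedom = 4 − 1 = 3; critical value at α = 0.01 is 11.345.
Since 0.067 < 11.345, we fail to reject the null hypothesis — the data are consistent with the 1:1:1:1 ratio.

0.067; consistent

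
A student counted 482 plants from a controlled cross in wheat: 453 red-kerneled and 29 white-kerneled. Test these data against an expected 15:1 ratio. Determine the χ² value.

0.045

The 15:1 ratio has 16 parts, so with N = 482 the expected counts are:
  red-kerneled: 482 × 15/16 = 451.875
  white-kerneled: 482 × 1/16 = 30.125
χ² = Σ (O − E)² / E
  red-kerneled: (453 − 451.875)² / 451.875 = 0.0028
  white-kerneled: (29 − 30.125)² / 30.125 = 0.0420
χ² = 0.0028 + 0.0420 = 0.0448 ≈ 0.045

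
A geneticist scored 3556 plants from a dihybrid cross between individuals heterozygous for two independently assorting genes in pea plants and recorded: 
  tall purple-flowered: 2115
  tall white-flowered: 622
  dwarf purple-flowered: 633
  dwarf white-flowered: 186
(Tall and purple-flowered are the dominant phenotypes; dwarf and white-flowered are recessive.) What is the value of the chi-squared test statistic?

17.207

A dihybrid F₂ with independent assortment and complete dominance at both loci gives a 9:3:3:1 phenotypic ratio.
Expected counts for N = 3556 under a 9:3:3:1 ratio (total parts = 16):
  tall purple-flowered: 3556 × 9/16 = 2000.25
  tall white-flowered: 3556 × 3/16 = 666.75
  dwarf purple-flowered: 3556 × 3/16 = 666.75
  dwarf white-flowered: 3556 × 1/16 = 222.25
χ² = Σ (O − E)² / E
  tall purple-flowered: (2115 − 2000.25)² / 2000.25 = 6.5830
  tall white-flowered: (622 − 666.75)² / 666.75 = 3.0035
  dwarf purple-flowered: (633 − 666.75)² / 666.75 = 1.7084
  dwarf white-flowered: (186 − 222.25)² / 222.25 = 5.9125
χ² = 6.5830 + 3.0035 + 1.7084 + 5.9125 = 17.2074 ≈ 17.207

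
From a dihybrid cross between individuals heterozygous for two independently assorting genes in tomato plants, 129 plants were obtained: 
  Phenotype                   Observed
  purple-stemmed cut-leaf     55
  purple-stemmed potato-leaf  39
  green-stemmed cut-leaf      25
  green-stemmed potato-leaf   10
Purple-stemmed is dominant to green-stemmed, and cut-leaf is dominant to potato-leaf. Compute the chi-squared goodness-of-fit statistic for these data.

A dihybrid F₂ with independent assortment and complete dominance at both loci gives a 9:3:3:1 phenotypic ratio.
The 9:3:3:1 ratio has 16 parts, so with N = 129 the expected counts are:
  purple-stemmed cut-leaf: 129 × 9/16 = 72.5625
  purple-stemmed potato-leaf: 129 × 3/16 = 24.1875
  green-stemmed cut-leaf: 129 × 3/16 = 24.1875
  green-stemmed potato-leaf: 129 × 1/16 = 8.0625
χ² = Σ (O − E)² / E
  purple-stemmed cut-leaf: (55 − 72.5625)² / 72.5625 = 4.2507
  purple-stemmed potato-leaf: (39 − 24.1875)² / 24.1875 = 9.0712
  green-stemmed cut-leaf: (25 − 24.1875)² / 24.1875 = 0.0273
  green-stemmed potato-leaf: (10 − 8.0625)² / 8.0625 = 0.4656
χ² = 4.2507 + 9.0712 + 0.0273 + 0.4656 = 13.8148 ≈ 13.815

13.815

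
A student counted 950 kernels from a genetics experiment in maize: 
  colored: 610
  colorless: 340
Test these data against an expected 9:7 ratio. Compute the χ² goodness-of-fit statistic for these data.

24.463

Under the 9:7 hypothesis (Σ ratio = 16, N = 950):
  colored: 950 × 9/16 = 534.375
  colorless: 950 × 7/16 = 415.625
χ² = Σ (O − E)² / E
  colored: (610 − 534.375)² / 534.375 = 10.7025
  colorless: (340 − 415.625)² / 415.625 = 13.7603
χ² = 10.7025 + 13.7603 = 24.4628 ≈ 24.463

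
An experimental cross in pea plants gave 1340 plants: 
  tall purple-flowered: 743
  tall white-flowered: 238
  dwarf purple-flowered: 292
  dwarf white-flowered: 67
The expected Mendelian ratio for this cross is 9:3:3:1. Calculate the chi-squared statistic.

10.811

Total ratio parts = 16. Expected numbers out of 1340:
  tall purple-flowered: 1340 × 9/16 = 753.75
  tall white-flowered: 1340 × 3/16 = 251.25
  dwarf purple-flowered: 1340 × 3/16 = 251.25
  dwarf white-flowered: 1340 × 1/16 = 83.75
χ² = Σ (O − E)² / E
  tall purple-flowered: (743 − 753.75)² / 753.75 = 0.1533
  tall white-flowered: (238 − 251.25)² / 251.25 = 0.6988
  dwarf purple-flowered: (292 − 251.25)² / 251.25 = 6.6092
  dwarf white-flowered: (67 − 83.75)² / 83.75 = 3.3500
χ² = 0.1533 + 0.6988 + 6.6092 + 3.3500 = 10.8113 ≈ 10.811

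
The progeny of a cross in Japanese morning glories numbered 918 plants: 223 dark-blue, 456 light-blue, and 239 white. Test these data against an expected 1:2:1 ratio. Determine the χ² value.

Expected counts for N = 918 under a 1:2:1 ratio (total parts = 4):
  dark-blue: 918 × 1/4 = 229.5
  light-blue: 918 × 2/4 = 459
  white: 918 × 1/4 = 229.5
χ² = Σ (O − E)² / E
  dark-blue: (223 − 229.5)² / 229.5 = 0.1841
  light-blue: (456 − 459)² / 459 = 0.0196
  white: (239 − 229.5)² / 229.5 = 0.3932
χ² = 0.1841 + 0.0196 + 0.3932 = 0.5969 ≈ 0.597

0.597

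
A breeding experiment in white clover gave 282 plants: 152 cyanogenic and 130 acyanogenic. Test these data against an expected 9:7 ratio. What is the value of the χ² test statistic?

Expected counts for N = 282 under a 9:7 ratio (total parts = 16):
  cyanogenic: 282 × 9/16 = 158.625
  acyanogenic: 282 × 7/16 = 123.375
χ² = Σ (O − E)² / E
  cyanogenic: (152 − 158.625)² / 158.625 = 0.2767
  acyanogenic: (130 − 123.375)² / 123.375 = 0.3557
χ² = 0.2767 + 0.3557 = 0.6324 ≈ 0.632

0.632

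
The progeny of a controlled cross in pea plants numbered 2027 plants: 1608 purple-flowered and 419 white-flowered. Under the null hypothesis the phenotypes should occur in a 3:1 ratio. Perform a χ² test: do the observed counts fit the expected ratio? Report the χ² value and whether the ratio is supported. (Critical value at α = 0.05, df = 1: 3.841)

20.260; not consistent

The 3:1 ratio has 4 parts, so with N = 2027 the expected counts are:
  purple-flowered: 2027 × 3/4 = 1520.25
  white-flowered: 2027 × 1/4 = 506.75
χ² = Σ (O − E)² / E
  purple-flowered: (1608 − 1520.25)² / 1520.25 = 5.0650
  white-flowered: (419 − 506.75)² / 506.75 = 15.1950
χ² = 5.0650 + 15.1950 = 20.260
Degrees of freedom = 2 − 1 = 1; critical value at α = 0.05 is 3.841.
Since 20.260 > 3.841, we reject the null hypothesis — the data do not fit the 3:1 ratio.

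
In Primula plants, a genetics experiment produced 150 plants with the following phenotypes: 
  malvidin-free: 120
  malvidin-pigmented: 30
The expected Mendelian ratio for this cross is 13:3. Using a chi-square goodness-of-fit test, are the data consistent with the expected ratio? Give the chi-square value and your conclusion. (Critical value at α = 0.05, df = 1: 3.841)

The 13:3 ratio has 16 parts, so with N = 150 the expected counts are:
  malvidin-free: 150 × 13/16 = 121.875
  malvidin-pigmented: 150 × 3/16 = 28.125
χ² = Σ (O − E)² / E
  malvidin-free: (120 − 121.875)² / 121.875 = 0.0288
  malvidin-pigmented: (30 − 28.125)² / 28.125 = 0.1250
χ² = 0.0288 + 0.1250 = 0.1538 ≈ 0.154
Degrees of freedom = 2 − 1 = 1; critical value at α = 0.05 is 3.841.
Since 0.154 < 3.841, we fail to reject the null hypothesis — the data are consistent with the 13:3 ratio.

0.154; consistent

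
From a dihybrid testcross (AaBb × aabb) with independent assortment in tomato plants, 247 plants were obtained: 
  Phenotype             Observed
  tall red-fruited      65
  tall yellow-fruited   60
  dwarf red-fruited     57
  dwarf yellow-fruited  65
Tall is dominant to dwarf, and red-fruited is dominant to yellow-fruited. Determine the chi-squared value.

0.757

A dihybrid testcross with independent assortment gives a 1:1:1:1 ratio.
The 1:1:1:1 ratio has 4 parts, so with N = 247 the expected counts are:
  tall red-fruited: 247 × 1/4 = 61.75
  tall yellow-fruited: 247 × 1/4 = 61.75
  dwarf red-fruited: 247 × 1/4 = 61.75
  dwarf yellow-fruited: 247 × 1/4 = 61.75
χ² = Σ (O − E)² / E
  tall red-fruited: (65 − 61.75)² / 61.75 = 0.1711
  tall yellow-fruited: (60 − 61.75)² / 61.75 = 0.0496
  dwarf red-fruited: (57 − 61.75)² / 61.75 = 0.3654
  dwarf yellow-fruited: (65 − 61.75)² / 61.75 = 0.1711
χ² = 0.1711 + 0.0496 + 0.3654 + 0.1711 = 0.7572 ≈ 0.757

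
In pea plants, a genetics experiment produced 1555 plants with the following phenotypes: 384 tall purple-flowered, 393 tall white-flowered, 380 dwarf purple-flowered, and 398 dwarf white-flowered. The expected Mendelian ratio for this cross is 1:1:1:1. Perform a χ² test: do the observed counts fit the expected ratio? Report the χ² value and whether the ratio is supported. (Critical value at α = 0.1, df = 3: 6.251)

The 1:1:1:1 ratio has 4 parts, so with N = 1555 the expected counts are:
  tall purple-flowered: 1555 × 1/4 = 388.75
  tall white-flowered: 1555 × 1/4 = 388.75
  dwarf purple-flowered: 1555 × 1/4 = 388.75
  dwarf white-flowered: 1555 × 1/4 = 388.75
χ² = Σ (O − E)² / E
  tall purple-flowered: (384 − 388.75)² / 388.75 = 0.0580
  tall white-flowered: (393 − 388.75)² / 388.75 = 0.0465
  dwarf purple-flowered: (380 − 388.75)² / 388.75 = 0.1969
  dwarf white-flowered: (398 − 388.75)² / 388.75 = 0.2201
χ² = 0.0580 + 0.0465 + 0.1969 + 0.2201 = 0.5215 ≈ 0.522
Degrees of freedom = 4 − 1 = 3; critical value at α = 0.1 is 6.251.
Since 0.522 < 6.251, we fail to reject the null hypothesis — the data are consistent with the 1:1:1:1 ratio.

0.522; consistent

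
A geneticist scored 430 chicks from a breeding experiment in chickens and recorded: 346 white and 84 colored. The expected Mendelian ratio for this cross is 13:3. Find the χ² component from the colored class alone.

Total ratio parts = 16. Expected numbers out of 430:
  white: 430 × 13/16 = 349.375
  colored: 430 × 3/16 = 80.625
Contribution of colored: (84 − 80.625)² / 80.625 = 0.1413

0.141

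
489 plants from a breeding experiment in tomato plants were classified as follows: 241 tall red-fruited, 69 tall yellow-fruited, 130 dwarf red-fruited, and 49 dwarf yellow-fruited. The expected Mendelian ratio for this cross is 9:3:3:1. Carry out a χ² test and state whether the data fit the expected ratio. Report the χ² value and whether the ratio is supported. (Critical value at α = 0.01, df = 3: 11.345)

36.964; not consistent

Total ratio parts = 16. Expected numbers out of 489:
  tall red-fruited: 489 × 9/16 = 275.0625
  tall yellow-fruited: 489 × 3/16 = 91.6875
  dwarf red-fruited: 489 × 3/16 = 91.6875
  dwarf yellow-fruited: 489 × 1/16 = 30.5625
χ² = Σ (O − E)² / E
  tall red-fruited: (241 − 275.0625)² / 275.0625 = 4.2181
  tall yellow-fruited: (69 − 91.6875)² / 91.6875 = 5.6139
  dwarf red-fruited: (130 − 91.6875)² / 91.6875 = 16.0092
  dwarf yellow-fruited: (49 − 30.5625)² / 30.5625 = 11.1228
χ² = 4.2181 + 5.6139 + 16.0092 + 11.1228 = 36.964
Degrees of freedom = 4 − 1 = 3; critical value at α = 0.01 is 11.345.
Since 36.964 > 11.345, we reject the null hypothesis — the data do not fit the 9:3:3:1 ratio.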